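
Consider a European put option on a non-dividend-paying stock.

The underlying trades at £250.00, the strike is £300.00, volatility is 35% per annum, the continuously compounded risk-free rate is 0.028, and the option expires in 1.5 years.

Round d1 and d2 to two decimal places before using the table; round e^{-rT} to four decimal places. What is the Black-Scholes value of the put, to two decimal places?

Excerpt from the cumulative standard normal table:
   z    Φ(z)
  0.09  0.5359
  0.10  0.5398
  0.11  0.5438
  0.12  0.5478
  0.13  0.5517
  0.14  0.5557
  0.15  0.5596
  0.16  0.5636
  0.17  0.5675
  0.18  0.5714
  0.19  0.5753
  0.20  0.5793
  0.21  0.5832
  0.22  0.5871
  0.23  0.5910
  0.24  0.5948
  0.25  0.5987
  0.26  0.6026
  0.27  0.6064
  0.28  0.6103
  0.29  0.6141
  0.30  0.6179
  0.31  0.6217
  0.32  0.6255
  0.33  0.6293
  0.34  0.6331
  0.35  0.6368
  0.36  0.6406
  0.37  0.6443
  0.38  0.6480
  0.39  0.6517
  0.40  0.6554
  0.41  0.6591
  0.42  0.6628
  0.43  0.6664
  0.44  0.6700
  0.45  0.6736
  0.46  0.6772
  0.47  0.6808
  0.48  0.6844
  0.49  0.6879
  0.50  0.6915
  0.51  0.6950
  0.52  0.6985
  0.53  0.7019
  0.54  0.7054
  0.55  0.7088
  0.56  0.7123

£66.97

σ√T = 0.35·√1.5 = 0.4287
d₁ = [ln(250/300) + (0.028 + ½·0.35²)·1.5] / (σ√T) = (-0.1823 + 0.1339) / 0.4287 = -0.1130 ⇒ -0.11
d₂ = -0.1130 − 0.4287 = -0.5417 ⇒ -0.54
exp(−rT) = exp(−0.028·1.5) = 0.9589
N(−d₂) = N(0.54) = 0.7054;  N(−d₁) = N(0.11) = 0.5438
P = 300·0.9589·0.7054 − 250·0.5438 = 202.9224 − 135.9500 = 66.9724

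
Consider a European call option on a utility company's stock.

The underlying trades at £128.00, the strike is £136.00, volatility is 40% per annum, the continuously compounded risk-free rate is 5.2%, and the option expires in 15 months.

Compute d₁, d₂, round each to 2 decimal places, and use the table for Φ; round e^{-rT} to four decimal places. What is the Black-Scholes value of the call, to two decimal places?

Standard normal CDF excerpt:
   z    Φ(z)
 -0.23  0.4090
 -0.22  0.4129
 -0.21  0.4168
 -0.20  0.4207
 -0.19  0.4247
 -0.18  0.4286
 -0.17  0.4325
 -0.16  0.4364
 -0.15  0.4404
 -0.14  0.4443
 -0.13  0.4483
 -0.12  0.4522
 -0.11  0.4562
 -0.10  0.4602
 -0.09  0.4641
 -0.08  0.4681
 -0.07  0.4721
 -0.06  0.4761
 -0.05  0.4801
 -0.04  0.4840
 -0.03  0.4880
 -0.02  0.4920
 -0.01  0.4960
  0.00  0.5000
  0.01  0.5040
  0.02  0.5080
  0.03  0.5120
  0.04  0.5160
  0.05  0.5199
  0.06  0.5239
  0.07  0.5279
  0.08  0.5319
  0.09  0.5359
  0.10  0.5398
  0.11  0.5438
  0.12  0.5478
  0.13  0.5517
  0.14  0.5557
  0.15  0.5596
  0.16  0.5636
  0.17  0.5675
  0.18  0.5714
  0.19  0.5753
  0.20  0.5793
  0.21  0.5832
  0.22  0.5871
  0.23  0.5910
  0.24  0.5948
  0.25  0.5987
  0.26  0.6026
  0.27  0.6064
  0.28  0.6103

£22.53

σ√T = 0.4 × 1.1180 = 0.4472
ln(S/K) + (r + σ²/2)T = ln(128/136) + (0.052 + 0.4²/2)·1.25 = -0.0606 + 0.1650 = 0.1044
d₁ = 0.1044 / 0.4472 = 0.2334 → 0.23
d₂ = d₁ − σ√T = 0.2334 − 0.4472 = -0.2138 → -0.21
e^(−rT) = e^(−0.052·1.25) = 0.9371
N(d₁) = N(0.23) = 0.5910;  N(d₂) = N(-0.21) = 0.4168
C = 128·0.5910 − 136·0.9371·0.4168 = 75.6480 − 53.1193 = 22.5287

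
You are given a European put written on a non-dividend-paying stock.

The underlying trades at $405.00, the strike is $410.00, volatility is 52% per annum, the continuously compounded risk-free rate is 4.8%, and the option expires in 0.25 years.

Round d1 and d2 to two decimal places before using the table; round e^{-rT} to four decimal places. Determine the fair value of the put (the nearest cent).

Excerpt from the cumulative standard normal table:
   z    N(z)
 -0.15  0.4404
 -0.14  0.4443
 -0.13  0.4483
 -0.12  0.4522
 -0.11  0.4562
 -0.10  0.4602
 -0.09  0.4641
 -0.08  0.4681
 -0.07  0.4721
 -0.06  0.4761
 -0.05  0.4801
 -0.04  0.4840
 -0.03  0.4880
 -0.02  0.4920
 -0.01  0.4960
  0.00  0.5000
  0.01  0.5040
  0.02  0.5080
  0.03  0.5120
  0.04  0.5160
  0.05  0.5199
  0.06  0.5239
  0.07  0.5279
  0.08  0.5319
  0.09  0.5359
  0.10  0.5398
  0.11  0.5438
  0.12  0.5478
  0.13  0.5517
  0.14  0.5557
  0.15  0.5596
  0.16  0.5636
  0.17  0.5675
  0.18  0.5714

$41.94

σ√T = 0.52 × 0.5000 = 0.2600
d₁ = [ln(405/410) + (0.048 + 0.52²/2)·0.25] / 0.2600 = [-0.0123 + 0.0458] / 0.2600 = 0.1290 ⇒ 0.13
d₂ = d₁ − σ√T = 0.1290 − 0.2600 = -0.1310 ⇒ -0.13
e^(−rT) = e^(−0.048·0.25) = 0.9881
P = 410·0.9881·N(0.13) − 405·N(-0.13) = 410·0.9881·0.5517 − 405·0.4483 = 223.5053 − 181.5615 = 41.9438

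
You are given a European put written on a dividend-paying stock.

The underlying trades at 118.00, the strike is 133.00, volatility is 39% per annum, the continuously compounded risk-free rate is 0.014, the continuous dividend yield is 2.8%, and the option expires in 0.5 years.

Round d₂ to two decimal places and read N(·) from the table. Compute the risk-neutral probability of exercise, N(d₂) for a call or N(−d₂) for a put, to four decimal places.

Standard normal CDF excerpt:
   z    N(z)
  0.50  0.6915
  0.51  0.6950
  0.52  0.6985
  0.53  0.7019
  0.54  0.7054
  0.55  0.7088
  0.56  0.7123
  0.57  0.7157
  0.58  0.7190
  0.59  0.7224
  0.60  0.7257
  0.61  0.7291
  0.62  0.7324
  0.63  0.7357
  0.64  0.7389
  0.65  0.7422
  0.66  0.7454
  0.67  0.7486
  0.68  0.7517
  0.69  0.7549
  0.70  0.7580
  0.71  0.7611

σ√T = 0.39 × 0.7071 = 0.2758
d₁ = [ln(118/133) + (0.014 − 0.028 + 0.39²/2)·0.5] / 0.2758 = [-0.1197 + 0.0310] / 0.2758 = -0.3214 which rounds to -0.32
d₂ = d₁ − σ√T = -0.3214 − 0.2758 = -0.5972 which rounds to -0.60
Risk-neutral Pr[S_T < K] = N(−d₂) = N(0.60) = 0.7257

0.7257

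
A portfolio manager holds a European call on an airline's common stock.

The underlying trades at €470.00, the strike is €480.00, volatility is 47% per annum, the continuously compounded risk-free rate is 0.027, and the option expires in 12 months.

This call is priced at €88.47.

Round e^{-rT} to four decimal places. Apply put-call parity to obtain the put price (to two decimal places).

e^(−rT) = e^(−0.027·1) = 0.9734
Put-call parity: C − P = S − K·e^(−rT) = 470 − 480·0.9734 = 470 − 467.2320 = 2.7680
P = C − (C − P) = 88.47 − (2.7680) = 85.7020

€85.70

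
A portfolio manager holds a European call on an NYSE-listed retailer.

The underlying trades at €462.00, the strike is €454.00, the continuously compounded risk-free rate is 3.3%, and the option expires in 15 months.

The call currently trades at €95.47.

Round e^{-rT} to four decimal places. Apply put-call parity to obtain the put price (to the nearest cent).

e^(−rT) = e^(−0.033·1.25) = 0.9596
Put-call parity: C − P = S − K·e^(−rT) = 462 − 454·0.9596 = 462 − 435.6584 = 26.3416
P = C − (C − P) = 95.47 − (26.3416) = 69.1284

€69.13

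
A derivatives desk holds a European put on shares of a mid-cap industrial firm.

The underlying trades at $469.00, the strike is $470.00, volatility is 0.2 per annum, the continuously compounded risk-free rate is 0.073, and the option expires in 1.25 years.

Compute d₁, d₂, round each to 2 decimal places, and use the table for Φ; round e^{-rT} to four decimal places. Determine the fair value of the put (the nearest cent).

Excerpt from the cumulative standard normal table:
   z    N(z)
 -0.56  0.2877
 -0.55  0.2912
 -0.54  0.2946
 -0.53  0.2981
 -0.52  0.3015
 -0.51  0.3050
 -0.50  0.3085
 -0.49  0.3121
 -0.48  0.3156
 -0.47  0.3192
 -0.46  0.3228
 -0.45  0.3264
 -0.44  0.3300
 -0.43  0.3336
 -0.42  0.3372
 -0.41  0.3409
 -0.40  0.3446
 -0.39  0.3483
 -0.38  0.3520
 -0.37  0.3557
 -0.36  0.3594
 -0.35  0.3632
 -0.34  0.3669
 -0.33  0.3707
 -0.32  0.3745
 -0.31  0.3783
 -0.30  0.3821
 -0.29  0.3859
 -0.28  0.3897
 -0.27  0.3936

$22.51

σ√T = 0.2 × 1.1180 = 0.2236
ln(S/K) + (r + σ²/2)T = ln(469/470) + (0.073 + 0.2²/2)·1.25 = -0.0021 + 0.1162 = 0.1141
d₁ = 0.1141 / 0.2236 = 0.5104 → 0.51
d₂ = d₁ − σ√T = 0.5104 − 0.2236 = 0.2868 → 0.29
exp(−rT) = exp(−0.073·1.25) = 0.9128
N(−d₂) = N(-0.29) = 0.3859;  N(−d₁) = N(-0.51) = 0.3050
P = 470·0.9128·0.3859 − 469·0.3050 = 165.5573 − 143.0450 = 22.5123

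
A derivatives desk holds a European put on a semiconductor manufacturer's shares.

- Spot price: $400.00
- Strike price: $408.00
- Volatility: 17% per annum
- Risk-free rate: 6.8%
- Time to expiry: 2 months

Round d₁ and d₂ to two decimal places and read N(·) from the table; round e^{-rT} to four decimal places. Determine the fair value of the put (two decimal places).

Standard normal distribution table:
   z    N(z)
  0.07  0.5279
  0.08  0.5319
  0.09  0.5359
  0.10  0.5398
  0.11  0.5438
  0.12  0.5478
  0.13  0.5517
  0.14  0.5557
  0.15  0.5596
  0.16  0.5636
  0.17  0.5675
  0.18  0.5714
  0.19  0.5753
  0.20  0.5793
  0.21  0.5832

T = 0.1667;  σ√T = 0.0694
d₁ = [ln(400/408) + (0.068 + 0.17²/2)·0.1667] / 0.0694 = [-0.0198 + 0.0137] / 0.0694 = -0.0873 ≈ -0.09
d₂ = d₁ − σ√T = -0.0873 − 0.0694 = -0.1567 ≈ -0.16
e^(−rT) = e^(−0.068·0.1667) = 0.9887
P = 408·0.9887·N(0.16) − 400·N(0.09) = 408·0.9887·0.5636 − 400·0.5359 = 227.3504 − 214.3600 = 12.9904

$12.99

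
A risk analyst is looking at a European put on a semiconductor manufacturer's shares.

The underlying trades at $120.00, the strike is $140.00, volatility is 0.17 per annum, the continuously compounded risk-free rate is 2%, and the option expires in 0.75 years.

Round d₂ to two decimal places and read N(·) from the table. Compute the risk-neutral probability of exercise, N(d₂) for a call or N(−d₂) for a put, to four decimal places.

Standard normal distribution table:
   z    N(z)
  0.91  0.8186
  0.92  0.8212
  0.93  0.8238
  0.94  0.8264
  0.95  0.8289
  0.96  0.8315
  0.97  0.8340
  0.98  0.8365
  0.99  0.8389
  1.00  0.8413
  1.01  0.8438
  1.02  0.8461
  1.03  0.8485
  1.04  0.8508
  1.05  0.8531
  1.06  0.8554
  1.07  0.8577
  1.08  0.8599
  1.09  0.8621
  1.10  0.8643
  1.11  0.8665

T = 0.75;  σ√T = 0.1472
d₁ = [ln(120/140) + (0.02 + 0.17²/2)·0.75] / 0.1472 = [-0.1542 + 0.0258] / 0.1472 = -0.8715 → -0.87
d₂ = d₁ − σ√T = -0.8715 − 0.1472 = -1.0188 → -1.02
Pr(exercise) under Q = N(−d₂) = N(1.02) = 0.8461

0.8461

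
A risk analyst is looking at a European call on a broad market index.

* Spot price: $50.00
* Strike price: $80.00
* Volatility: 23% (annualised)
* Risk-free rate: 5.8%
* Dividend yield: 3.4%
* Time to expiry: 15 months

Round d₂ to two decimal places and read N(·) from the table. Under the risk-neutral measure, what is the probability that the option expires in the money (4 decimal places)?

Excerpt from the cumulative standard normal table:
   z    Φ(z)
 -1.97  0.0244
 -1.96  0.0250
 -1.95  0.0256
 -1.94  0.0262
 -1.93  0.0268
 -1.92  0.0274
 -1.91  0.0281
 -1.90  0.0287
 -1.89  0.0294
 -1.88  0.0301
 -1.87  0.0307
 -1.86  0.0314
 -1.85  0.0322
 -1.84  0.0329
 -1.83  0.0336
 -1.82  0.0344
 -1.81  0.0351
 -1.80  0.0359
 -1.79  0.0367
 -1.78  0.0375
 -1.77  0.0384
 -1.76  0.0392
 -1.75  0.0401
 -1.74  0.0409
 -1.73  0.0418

0.0329

T = 1.25;  σ√T = 0.2571
d₁ = [ln(50/80) + (0.058 − 0.034 + 0.23²/2)·1.25] / 0.2571 = [-0.4700 + 0.0631] / 0.2571 = -1.5825 → -1.58
d₂ = d₁ − σ√T = -1.5825 − 0.2571 = -1.8397 → -1.84
Pr(exercise) under Q = N(d₂) = 0.0329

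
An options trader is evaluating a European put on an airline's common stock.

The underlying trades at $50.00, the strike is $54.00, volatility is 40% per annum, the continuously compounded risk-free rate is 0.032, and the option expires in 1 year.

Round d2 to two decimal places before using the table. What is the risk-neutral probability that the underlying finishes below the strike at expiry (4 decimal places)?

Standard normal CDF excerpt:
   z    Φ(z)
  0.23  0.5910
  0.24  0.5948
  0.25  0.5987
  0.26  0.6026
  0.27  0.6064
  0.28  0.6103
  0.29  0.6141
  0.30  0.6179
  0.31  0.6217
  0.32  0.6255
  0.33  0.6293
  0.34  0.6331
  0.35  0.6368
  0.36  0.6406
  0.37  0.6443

0.6217

T = 1;  σ√T = 0.4000
d₁ = [ln(50/54) + (0.032 + ½·0.4²)·1] / (σ√T) = (-0.0770 + 0.1120) / 0.4000 = 0.0876 which rounds to 0.09
d₂ = 0.0876 − 0.4000 = -0.3124 which rounds to -0.31
Pr(exercise) under Q = N(−d₂) = N(0.31) = 0.6217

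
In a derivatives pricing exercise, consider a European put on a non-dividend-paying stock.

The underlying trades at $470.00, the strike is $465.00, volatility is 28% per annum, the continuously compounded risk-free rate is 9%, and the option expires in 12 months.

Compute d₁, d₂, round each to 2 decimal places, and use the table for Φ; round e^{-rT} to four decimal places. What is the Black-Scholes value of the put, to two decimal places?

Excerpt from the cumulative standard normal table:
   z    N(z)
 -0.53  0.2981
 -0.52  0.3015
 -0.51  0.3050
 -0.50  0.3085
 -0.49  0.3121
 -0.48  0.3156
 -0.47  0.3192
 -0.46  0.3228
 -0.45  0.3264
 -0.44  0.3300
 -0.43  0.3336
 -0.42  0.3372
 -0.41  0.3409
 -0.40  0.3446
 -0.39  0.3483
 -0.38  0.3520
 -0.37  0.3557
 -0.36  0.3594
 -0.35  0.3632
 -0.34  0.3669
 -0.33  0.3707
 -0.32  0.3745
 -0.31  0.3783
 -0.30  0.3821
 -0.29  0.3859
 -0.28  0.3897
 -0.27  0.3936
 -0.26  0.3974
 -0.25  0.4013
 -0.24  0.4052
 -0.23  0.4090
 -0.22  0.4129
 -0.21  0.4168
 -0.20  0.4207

$30.47

σ√T = 0.28·√1 = 0.2800
d₁ = [ln(470/465) + (0.09 + ½·0.28²)·1] / (σ√T) = (0.0107 + 0.1292) / 0.2800 = 0.4996 which rounds to 0.50
d₂ = 0.4996 − 0.2800 = 0.2196 which rounds to 0.22
exp(−rT) = exp(−0.09·1) = 0.9139
N(−d₂) = N(-0.22) = 0.4129;  N(−d₁) = N(-0.50) = 0.3085
P = 465·0.9139·0.4129 − 470·0.3085 = 175.4674 − 144.9950 = 30.4724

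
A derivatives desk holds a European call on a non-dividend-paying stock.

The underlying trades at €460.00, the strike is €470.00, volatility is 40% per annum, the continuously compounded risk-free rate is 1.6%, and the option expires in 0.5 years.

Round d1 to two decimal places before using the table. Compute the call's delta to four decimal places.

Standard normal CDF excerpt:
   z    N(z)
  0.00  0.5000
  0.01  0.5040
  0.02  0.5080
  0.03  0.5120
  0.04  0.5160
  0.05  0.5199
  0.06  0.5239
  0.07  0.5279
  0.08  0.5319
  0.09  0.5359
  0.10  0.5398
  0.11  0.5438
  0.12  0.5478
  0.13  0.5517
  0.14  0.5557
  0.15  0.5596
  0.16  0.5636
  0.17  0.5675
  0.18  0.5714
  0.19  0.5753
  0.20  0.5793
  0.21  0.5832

0.5359

σ√T = 0.4 × 0.7071 = 0.2828
d₁ = [ln(460/470) + (0.016 + 0.4²/2)·0.5] / 0.2828 = [-0.0215 + 0.0480] / 0.2828 = 0.0937 which rounds to 0.09
N(d₁) = N(0.09) = 0.5359
Δ_call = N(d₁) = 0.5359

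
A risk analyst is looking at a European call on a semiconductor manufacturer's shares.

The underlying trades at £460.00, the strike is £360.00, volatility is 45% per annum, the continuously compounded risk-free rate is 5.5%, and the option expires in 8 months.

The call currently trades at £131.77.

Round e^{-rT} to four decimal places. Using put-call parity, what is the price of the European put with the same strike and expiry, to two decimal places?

£18.81

e^(−rT) = e^(−0.055·0.6667) = 0.9640
Put-call parity: C − P = S − K·e^(−rT) = 460 − 360·0.9640 = 460 − 347.0400 = 112.9600
P = C − (C − P) = 131.77 − (112.9600) = 18.8100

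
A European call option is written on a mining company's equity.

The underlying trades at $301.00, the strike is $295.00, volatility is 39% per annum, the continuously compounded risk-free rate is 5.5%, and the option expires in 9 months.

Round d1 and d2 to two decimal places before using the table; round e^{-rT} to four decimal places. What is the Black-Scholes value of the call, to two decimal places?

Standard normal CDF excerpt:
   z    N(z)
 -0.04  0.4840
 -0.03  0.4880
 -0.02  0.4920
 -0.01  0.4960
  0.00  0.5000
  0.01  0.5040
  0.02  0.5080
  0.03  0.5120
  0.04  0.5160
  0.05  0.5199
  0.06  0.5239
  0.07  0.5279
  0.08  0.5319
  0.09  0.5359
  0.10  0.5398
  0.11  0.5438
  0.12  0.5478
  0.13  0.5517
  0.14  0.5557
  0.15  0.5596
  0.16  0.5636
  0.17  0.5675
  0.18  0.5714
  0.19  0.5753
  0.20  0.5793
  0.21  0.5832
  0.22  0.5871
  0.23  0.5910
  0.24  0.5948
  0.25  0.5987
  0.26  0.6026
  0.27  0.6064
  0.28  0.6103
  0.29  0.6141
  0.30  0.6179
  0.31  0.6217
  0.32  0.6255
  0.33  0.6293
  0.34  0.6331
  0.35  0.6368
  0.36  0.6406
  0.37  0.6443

σ√T = 0.39 × 0.8660 = 0.3377
d₁ = [ln(301/295) + (0.055 + 0.39²/2)·0.75] / 0.3377 = [0.0201 + 0.0983] / 0.3377 = 0.3506 which rounds to 0.35
d₂ = d₁ − σ√T = 0.3506 − 0.3377 = 0.0129 which rounds to 0.01
e^(−rT) = e^(−0.055·0.75) = 0.9596
C = 301·N(0.35) − 295·0.9596·N(0.01) = 301·0.6368 − 295·0.9596·0.5040 = 191.6768 − 142.6733 = 49.0035

$49.00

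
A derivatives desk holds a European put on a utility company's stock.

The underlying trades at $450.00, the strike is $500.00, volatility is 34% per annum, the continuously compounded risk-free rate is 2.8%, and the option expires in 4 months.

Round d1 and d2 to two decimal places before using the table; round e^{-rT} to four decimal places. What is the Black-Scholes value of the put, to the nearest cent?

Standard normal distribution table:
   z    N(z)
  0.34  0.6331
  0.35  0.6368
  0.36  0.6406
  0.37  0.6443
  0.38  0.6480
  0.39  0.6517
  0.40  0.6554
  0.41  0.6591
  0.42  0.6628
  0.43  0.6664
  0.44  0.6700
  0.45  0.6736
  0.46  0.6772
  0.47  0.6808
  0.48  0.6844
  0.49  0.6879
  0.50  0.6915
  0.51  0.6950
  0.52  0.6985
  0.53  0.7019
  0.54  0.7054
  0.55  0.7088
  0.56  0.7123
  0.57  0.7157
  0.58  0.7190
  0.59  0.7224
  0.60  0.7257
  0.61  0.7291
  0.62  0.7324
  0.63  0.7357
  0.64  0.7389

T = 0.3333;  σ√T = 0.1963
d₁ = [ln(450/500) + (0.028 + ½·0.34²)·0.3333] / (σ√T) = (-0.1054 + 0.0286) / 0.1963 = -0.3910 ⇒ -0.39
d₂ = -0.3910 − 0.1963 = -0.5873 ⇒ -0.59
exp(−rT) = exp(−0.028·0.3333) = 0.9907
N(−d₂) = N(0.59) = 0.7224;  N(−d₁) = N(0.39) = 0.6517
P = 500·0.9907·0.7224 − 450·0.6517 = 357.8408 − 293.2650 = 64.5758

$64.58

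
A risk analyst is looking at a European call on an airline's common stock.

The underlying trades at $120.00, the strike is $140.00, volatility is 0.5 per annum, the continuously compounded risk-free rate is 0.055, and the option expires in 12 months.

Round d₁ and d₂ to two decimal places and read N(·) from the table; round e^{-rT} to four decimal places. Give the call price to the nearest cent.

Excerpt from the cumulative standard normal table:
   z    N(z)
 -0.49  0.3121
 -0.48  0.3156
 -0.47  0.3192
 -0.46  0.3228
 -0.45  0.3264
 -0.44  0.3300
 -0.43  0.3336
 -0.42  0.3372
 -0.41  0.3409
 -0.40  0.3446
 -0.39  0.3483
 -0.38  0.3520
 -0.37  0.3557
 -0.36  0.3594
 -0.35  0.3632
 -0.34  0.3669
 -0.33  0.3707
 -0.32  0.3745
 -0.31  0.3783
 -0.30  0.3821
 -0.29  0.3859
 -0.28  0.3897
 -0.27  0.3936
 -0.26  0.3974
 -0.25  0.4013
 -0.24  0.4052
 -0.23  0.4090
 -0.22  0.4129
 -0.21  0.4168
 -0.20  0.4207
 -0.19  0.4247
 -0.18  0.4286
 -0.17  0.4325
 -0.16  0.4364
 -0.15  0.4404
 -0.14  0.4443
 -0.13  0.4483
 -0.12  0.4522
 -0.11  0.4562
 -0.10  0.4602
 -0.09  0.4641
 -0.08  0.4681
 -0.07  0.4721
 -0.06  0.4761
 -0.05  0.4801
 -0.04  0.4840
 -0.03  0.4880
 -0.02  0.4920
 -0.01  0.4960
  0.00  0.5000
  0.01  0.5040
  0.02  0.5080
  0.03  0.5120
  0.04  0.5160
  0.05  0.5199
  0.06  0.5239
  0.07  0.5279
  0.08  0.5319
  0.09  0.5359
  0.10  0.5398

$19.14

σ√T = 0.5·√1 = 0.5000
d₁ = [ln(120/140) + (0.055 + ½·0.5²)·1] / (σ√T) = (-0.1542 + 0.1800) / 0.5000 = 0.0517 ≈ 0.05
d₂ = 0.0517 − 0.5000 = -0.4483 ≈ -0.45
exp(−rT) = exp(−0.055·1) = 0.9465
C = 120·N(0.05) − 140·0.9465·N(-0.45) = 120·0.5199 − 140·0.9465·0.3264 = 62.3880 − 43.2513 = 19.1367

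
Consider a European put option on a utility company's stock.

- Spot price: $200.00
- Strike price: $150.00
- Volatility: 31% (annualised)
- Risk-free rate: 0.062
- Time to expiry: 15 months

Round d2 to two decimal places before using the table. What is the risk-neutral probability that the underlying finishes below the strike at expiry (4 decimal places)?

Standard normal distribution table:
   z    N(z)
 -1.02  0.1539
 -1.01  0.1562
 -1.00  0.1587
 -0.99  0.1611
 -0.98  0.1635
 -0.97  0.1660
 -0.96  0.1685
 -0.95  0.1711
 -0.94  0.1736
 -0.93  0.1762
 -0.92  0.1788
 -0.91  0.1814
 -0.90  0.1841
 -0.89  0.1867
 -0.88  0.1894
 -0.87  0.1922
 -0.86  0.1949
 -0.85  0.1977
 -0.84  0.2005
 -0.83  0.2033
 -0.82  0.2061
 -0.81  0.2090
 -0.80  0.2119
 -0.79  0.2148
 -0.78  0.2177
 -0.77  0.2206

0.1894

T = 1.25;  σ√T = 0.3466
d₁ = [ln(200/150) + (0.062 + 0.31²/2)·1.25] / 0.3466 = [0.2877 + 0.1376] / 0.3466 = 1.2269 which rounds to 1.23
d₂ = d₁ − σ√T = 1.2269 − 0.3466 = 0.8803 which rounds to 0.88
Risk-neutral Pr[S_T < K] = N(−d₂) = N(-0.88) = 0.1894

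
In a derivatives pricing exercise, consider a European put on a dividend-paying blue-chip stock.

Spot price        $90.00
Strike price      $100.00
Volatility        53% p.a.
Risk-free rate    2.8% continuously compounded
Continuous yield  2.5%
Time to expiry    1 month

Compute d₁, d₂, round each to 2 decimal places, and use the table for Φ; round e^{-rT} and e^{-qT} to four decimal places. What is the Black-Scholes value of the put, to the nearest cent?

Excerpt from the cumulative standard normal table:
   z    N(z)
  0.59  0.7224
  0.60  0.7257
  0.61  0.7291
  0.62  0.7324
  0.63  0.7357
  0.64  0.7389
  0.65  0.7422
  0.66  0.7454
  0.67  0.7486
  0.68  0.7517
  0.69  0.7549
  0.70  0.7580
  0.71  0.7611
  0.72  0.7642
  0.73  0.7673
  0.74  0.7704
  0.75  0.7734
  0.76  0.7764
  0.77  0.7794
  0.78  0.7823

$11.98

T = 0.08333;  σ√T = 0.1530
d₁ = [ln(90/100) + (0.028 − 0.025 + ½·0.53²)·0.08333] / (σ√T) = (-0.1054 + 0.0120) / 0.1530 = -0.6105 → -0.61
d₂ = -0.6105 − 0.1530 = -0.7635 → -0.76
exp(−qT) = exp(−0.025·0.08333) = 0.9979;  exp(−rT) = exp(−0.028·0.08333) = 0.9977
P = 100·0.9977·N(0.76) − 90·0.9979·N(0.61) = 100·0.9977·0.7764 − 90·0.9979·0.7291 = 77.4614 − 65.4812 = 11.9802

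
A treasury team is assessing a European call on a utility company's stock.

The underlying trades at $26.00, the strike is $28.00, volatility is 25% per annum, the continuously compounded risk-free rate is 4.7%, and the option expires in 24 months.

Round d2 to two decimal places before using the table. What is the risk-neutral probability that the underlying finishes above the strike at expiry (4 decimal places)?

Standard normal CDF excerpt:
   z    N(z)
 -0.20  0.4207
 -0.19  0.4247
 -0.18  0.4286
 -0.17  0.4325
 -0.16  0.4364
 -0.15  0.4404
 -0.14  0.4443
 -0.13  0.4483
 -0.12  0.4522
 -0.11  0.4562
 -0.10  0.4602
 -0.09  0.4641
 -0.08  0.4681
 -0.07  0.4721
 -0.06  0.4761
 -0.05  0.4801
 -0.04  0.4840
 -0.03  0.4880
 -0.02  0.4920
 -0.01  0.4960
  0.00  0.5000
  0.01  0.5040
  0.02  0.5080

0.4522

σ√T = 0.25 × 1.4142 = 0.3536
ln(S/K) + (r + σ²/2)T = ln(26/28) + (0.047 + 0.25²/2)·2 = -0.0741 + 0.1565 = 0.0824
d₁ = 0.0824 / 0.3536 = 0.2330 ≈ 0.23
d₂ = d₁ − σ√T = 0.2330 − 0.3536 = -0.1205 ≈ -0.12
Risk-neutral Pr[S_T > K] = N(d₂) = N(-0.12) = 0.4522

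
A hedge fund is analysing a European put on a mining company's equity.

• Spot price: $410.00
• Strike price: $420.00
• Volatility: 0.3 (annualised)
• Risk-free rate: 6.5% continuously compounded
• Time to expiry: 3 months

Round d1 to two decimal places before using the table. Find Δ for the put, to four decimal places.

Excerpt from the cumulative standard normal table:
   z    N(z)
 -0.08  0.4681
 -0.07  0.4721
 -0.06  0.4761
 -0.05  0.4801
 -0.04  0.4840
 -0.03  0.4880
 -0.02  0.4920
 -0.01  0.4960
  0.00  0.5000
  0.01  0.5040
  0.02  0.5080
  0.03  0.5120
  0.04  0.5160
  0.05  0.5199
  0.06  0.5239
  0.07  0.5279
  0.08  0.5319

σ√T = 0.3·√0.25 = 0.1500
ln(S/K) + (r + σ²/2)T = ln(410/420) + (0.065 + 0.3²/2)·0.25 = -0.0241 + 0.0275 = 0.0034
d₁ = 0.0034 / 0.1500 = 0.0227 → 0.02
N(d₁) = N(0.02) = 0.5080
Δ_put = N(d₁) − 1 = 0.5080 − 1 = -0.4920

-0.4920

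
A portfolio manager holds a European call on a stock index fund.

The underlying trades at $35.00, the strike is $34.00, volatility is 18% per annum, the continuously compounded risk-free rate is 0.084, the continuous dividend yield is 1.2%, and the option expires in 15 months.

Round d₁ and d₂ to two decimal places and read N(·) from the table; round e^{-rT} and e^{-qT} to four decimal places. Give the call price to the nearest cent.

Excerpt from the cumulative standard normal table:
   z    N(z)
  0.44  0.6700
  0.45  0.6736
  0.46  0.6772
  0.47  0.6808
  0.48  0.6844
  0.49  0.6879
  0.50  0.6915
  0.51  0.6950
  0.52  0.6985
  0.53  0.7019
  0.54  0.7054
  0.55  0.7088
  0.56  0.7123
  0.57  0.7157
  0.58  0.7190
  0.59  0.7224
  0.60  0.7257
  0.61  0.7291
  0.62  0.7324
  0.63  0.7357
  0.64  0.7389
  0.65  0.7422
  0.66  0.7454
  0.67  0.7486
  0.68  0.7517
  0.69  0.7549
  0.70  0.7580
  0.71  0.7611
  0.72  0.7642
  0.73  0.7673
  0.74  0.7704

σ√T = 0.18 × 1.1180 = 0.2012
d₁ = [ln(35/34) + (0.084 − 0.012 + 0.18²/2)·1.25] / 0.2012 = [0.0290 + 0.1103] / 0.2012 = 0.6919 which rounds to 0.69
d₂ = d₁ − σ√T = 0.6919 − 0.2012 = 0.4906 which rounds to 0.49
e^(−qT) = e^(−0.012·1.25) = 0.9851;  e^(−rT) = e^(−0.084·1.25) = 0.9003
C = 35·0.9851·N(0.69) − 34·0.9003·N(0.49) = 35·0.9851·0.7549 − 34·0.9003·0.6879 = 26.0278 − 21.0568 = 4.9711

$4.97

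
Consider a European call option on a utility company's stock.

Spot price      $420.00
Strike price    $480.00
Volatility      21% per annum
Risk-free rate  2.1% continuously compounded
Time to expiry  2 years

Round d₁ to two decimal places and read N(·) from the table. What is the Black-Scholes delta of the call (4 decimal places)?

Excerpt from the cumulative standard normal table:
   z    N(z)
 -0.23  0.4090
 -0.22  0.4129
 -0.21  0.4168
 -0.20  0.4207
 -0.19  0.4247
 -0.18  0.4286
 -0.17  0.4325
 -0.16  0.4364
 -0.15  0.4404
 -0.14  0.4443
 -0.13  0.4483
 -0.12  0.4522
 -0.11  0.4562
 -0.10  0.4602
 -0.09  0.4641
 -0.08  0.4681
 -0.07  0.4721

T = 2;  σ√T = 0.2970
d₁ = [ln(420/480) + (0.021 + ½·0.21²)·2] / (σ√T) = (-0.1335 + 0.0861) / 0.2970 = -0.1597 ≈ -0.16
N(d₁) = N(-0.16) = 0.4364
Δ_call = N(d₁) = 0.4364

0.4364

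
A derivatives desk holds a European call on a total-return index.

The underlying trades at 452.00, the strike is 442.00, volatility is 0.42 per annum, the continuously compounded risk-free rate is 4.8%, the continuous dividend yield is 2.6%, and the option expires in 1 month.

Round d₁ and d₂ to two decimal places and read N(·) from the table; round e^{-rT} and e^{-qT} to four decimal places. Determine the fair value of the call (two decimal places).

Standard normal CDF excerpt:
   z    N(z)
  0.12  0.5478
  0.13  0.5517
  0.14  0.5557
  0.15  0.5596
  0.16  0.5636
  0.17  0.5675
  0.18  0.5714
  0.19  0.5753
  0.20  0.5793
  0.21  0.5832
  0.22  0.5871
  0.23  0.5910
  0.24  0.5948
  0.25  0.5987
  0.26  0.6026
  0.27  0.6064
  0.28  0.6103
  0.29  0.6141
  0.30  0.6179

27.14

T = 0.08333;  σ√T = 0.1212
ln(S/K) + (r − q + σ²/2)T = ln(452/442) + (0.048 − 0.026 + 0.42²/2)·0.08333 = 0.0224 + 0.0092 = 0.0316
d₁ = 0.0316 / 0.1212 = 0.2603 ≈ 0.26
d₂ = d₁ − σ√T = 0.2603 − 0.1212 = 0.1390 ≈ 0.14
e^(−qT) = e^(−0.026·0.08333) = 0.9978;  e^(−rT) = e^(−0.048·0.08333) = 0.9960
C = 452·0.9978·N(0.26) − 442·0.9960·N(0.14) = 452·0.9978·0.6026 − 442·0.9960·0.5557 = 271.7760 − 244.6369 = 27.1391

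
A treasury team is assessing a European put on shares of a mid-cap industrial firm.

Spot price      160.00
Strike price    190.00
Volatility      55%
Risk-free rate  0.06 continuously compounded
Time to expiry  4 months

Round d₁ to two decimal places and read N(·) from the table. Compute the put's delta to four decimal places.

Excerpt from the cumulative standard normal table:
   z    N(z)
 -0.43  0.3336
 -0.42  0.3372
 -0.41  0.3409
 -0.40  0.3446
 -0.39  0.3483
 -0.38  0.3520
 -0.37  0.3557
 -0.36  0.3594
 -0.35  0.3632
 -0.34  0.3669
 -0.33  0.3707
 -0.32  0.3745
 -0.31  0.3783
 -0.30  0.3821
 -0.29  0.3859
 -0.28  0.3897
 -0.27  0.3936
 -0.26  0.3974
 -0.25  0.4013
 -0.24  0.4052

T = 0.3333;  σ√T = 0.3175
d₁ = [ln(160/190) + (0.06 + 0.55²/2)·0.3333] / 0.3175 = [-0.1719 + 0.0704] / 0.3175 = -0.3194 ≈ -0.32
N(d₁) = N(-0.32) = 0.3745
Δ_put = N(d₁) − 1 = 0.3745 − 1 = -0.6255

-0.6255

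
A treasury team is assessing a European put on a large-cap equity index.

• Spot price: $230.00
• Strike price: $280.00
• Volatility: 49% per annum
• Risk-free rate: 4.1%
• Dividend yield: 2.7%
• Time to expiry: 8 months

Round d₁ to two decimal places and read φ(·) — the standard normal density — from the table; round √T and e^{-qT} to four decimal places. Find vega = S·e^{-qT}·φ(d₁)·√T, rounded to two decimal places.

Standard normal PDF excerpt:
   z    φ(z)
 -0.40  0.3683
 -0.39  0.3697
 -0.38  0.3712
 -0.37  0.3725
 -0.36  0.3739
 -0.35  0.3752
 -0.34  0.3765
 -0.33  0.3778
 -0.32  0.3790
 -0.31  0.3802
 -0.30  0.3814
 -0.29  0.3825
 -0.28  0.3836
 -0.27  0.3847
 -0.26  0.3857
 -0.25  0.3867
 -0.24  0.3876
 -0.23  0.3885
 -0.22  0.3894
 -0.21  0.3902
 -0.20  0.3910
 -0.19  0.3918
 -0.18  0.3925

σ√T = 0.49·√0.6667 = 0.4001
d₁ = [ln(230/280) + (0.041 − 0.027 + 0.49²/2)·0.6667] / 0.4001 = [-0.1967 + 0.0894] / 0.4001 = -0.2683 → -0.27
√T = √0.6667 = 0.8165
φ(d₁) = φ(-0.27) = 0.3847
e^(−qT) = e^(−0.027·0.6667) = 0.9822
vega = S·e^(−qT)·φ(d₁)·√T = 230·0.9822·0.3847·0.8165 = 70.9588

70.96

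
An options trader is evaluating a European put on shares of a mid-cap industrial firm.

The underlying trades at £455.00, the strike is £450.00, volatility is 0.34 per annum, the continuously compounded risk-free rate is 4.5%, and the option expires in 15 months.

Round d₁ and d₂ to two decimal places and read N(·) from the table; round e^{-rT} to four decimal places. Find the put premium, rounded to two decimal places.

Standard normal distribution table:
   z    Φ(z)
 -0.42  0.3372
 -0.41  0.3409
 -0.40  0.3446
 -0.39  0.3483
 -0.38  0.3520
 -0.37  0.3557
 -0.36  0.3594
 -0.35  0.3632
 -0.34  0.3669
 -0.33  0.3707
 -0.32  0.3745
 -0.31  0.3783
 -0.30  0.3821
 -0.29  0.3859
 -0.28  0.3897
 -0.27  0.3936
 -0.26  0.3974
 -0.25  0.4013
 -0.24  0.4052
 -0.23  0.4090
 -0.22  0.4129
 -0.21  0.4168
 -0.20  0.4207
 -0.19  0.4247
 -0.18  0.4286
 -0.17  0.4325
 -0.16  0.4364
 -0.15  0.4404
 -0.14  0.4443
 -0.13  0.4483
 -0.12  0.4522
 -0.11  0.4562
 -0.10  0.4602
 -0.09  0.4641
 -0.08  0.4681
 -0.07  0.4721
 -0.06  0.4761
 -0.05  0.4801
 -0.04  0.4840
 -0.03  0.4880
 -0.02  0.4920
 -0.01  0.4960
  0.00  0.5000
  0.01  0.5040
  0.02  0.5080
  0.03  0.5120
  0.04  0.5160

σ√T = 0.34 × 1.1180 = 0.3801
d₁ = [ln(455/450) + (0.045 + 0.34²/2)·1.25] / 0.3801 = [0.0110 + 0.1285] / 0.3801 = 0.3671 ≈ 0.37
d₂ = d₁ − σ√T = 0.3671 − 0.3801 = -0.0130 ≈ -0.01
e^(−rT) = e^(−0.045·1.25) = 0.9453
N(−d₂) = N(0.01) = 0.5040;  N(−d₁) = N(-0.37) = 0.3557
P = 450·0.9453·0.5040 − 455·0.3557 = 214.3940 − 161.8435 = 52.5505

£52.55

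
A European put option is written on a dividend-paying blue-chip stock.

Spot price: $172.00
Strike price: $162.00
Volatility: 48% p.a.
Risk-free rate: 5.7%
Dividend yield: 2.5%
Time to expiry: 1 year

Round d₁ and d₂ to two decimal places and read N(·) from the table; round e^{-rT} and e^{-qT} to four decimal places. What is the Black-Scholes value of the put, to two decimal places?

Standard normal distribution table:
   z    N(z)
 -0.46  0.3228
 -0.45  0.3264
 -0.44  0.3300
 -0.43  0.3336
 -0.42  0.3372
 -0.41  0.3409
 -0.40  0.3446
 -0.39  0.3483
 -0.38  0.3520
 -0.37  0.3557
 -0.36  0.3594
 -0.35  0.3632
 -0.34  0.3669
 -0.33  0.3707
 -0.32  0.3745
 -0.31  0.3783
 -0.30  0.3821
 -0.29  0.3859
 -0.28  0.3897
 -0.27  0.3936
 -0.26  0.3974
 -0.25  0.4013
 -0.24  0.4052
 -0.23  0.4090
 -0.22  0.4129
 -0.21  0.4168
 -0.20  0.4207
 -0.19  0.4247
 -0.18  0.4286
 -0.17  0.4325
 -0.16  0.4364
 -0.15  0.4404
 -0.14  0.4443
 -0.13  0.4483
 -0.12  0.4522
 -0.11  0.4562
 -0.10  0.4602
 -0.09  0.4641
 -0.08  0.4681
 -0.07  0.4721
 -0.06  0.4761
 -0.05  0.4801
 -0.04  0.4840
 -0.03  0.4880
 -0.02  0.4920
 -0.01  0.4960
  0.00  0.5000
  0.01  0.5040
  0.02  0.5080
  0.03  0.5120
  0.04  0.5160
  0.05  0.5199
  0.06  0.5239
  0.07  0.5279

$23.60

σ√T = 0.48 × 1.0000 = 0.4800
d₁ = [ln(172/162) + (0.057 − 0.025 + 0.48²/2)·1] / 0.4800 = [0.0599 + 0.1472] / 0.4800 = 0.4315 → 0.43
d₂ = d₁ − σ√T = 0.4315 − 0.4800 = -0.0485 → -0.05
exp(−qT) = exp(−0.025·1) = 0.9753;  exp(−rT) = exp(−0.057·1) = 0.9446
P = 162·0.9446·N(0.05) − 172·0.9753·N(-0.43) = 162·0.9446·0.5199 − 172·0.9753·0.3336 = 79.5578 − 55.9619 = 23.5959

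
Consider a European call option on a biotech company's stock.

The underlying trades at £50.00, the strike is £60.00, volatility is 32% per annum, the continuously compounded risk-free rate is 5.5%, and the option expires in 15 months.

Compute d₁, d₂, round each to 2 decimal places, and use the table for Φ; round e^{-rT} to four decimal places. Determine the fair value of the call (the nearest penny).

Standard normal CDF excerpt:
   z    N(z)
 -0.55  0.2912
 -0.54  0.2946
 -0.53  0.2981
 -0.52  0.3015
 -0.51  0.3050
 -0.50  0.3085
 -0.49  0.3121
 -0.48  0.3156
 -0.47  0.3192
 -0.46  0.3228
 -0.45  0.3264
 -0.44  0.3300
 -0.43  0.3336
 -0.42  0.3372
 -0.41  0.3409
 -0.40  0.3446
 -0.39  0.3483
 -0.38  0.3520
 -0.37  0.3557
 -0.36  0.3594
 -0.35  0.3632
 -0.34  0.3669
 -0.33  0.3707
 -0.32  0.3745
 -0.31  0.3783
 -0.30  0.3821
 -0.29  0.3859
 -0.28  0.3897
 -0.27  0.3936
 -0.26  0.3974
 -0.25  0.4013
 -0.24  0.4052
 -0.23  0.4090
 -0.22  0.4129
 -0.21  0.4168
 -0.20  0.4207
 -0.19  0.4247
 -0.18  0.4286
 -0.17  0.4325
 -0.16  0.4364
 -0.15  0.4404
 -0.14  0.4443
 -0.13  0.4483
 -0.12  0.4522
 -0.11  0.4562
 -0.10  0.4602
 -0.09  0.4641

σ√T = 0.32·√1.25 = 0.3578
d₁ = [ln(50/60) + (0.055 + 0.32²/2)·1.25] / 0.3578 = [-0.1823 + 0.1328] / 0.3578 = -0.1386 ≈ -0.14
d₂ = d₁ − σ√T = -0.1386 − 0.3578 = -0.4963 ≈ -0.50
e^(−rT) = e^(−0.055·1.25) = 0.9336
C = 50·N(-0.14) − 60·0.9336·N(-0.50) = 50·0.4443 − 60·0.9336·0.3085 = 22.2150 − 17.2809 = 4.9341

£4.93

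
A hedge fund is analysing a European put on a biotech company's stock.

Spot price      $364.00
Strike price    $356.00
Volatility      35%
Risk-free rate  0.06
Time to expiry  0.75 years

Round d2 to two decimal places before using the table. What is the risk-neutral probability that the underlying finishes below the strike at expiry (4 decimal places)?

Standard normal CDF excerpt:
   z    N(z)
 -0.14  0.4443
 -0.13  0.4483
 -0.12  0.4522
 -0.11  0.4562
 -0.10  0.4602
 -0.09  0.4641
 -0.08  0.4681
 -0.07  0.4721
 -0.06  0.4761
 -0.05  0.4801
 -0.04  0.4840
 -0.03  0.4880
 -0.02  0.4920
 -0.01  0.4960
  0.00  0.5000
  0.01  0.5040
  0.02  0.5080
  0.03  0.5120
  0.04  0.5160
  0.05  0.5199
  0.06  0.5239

0.4721

T = 0.75;  σ√T = 0.3031
ln(S/K) + (r + σ²/2)T = ln(364/356) + (0.06 + 0.35²/2)·0.75 = 0.0222 + 0.0909 = 0.1132
d₁ = 0.1132 / 0.3031 = 0.3733 → 0.37
d₂ = d₁ − σ√T = 0.3733 − 0.3031 = 0.0702 → 0.07
Risk-neutral Pr[S_T < K] = N(−d₂) = N(-0.07) = 0.4721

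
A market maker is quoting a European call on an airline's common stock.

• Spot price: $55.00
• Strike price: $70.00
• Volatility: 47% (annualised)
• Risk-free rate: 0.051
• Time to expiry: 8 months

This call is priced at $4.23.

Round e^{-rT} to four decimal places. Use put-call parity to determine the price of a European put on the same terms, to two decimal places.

$16.89

e^(−rT) = e^(−0.051·0.6667) = 0.9666
Put-call parity: C − P = S − K·e^(−rT) = 55 − 70·0.9666 = 55 − 67.6620 = -12.6620
P = C − (C − P) = 4.23 − (-12.6620) = 16.8920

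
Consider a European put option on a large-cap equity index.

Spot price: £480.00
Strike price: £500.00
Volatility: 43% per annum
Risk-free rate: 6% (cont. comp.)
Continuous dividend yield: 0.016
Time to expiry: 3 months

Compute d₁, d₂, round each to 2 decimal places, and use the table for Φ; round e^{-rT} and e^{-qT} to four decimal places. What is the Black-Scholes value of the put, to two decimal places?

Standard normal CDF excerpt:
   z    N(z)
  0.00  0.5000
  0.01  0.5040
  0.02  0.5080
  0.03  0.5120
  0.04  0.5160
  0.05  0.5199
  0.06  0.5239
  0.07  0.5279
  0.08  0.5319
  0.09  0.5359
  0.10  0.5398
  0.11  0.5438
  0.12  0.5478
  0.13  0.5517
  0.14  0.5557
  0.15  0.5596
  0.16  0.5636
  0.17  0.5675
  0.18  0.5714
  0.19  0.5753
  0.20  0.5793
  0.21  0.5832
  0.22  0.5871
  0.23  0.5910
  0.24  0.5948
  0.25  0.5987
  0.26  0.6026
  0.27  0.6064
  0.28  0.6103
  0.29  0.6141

σ√T = 0.43·√0.25 = 0.2150
d₁ = [ln(480/500) + (0.06 − 0.016 + 0.43²/2)·0.25] / 0.2150 = [-0.0408 + 0.0341] / 0.2150 = -0.0312 ⇒ -0.03
d₂ = d₁ − σ√T = -0.0312 − 0.2150 = -0.2462 ⇒ -0.25
exp(−qT) = exp(−0.016·0.25) = 0.9960;  exp(−rT) = exp(−0.06·0.25) = 0.9851
N(−d₂) = N(0.25) = 0.5987;  N(−d₁) = N(0.03) = 0.5120
P = 500·0.9851·0.5987 − 480·0.9960·0.5120 = 294.8897 − 244.7770 = 50.1127

£50.11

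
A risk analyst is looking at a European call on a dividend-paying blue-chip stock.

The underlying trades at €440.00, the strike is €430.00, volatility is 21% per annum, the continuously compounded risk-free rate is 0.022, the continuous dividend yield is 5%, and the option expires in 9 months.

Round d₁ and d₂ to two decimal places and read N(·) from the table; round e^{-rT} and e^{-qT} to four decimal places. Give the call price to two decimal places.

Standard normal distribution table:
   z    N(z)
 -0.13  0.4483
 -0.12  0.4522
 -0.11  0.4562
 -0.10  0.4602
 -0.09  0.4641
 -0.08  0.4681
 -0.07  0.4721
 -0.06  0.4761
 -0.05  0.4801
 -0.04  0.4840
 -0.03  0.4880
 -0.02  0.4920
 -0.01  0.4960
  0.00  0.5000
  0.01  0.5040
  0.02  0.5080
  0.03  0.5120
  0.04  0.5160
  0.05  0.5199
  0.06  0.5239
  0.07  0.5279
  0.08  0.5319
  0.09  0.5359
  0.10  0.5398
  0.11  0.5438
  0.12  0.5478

σ√T = 0.21 × 0.8660 = 0.1819
d₁ = [ln(440/430) + (0.022 − 0.05 + 0.21²/2)·0.75] / 0.1819 = [0.0230 − 0.0045] / 0.1819 = 0.1019 → 0.10
d₂ = d₁ − σ√T = 0.1019 − 0.1819 = -0.0800 → -0.08
exp(−qT) = exp(−0.05·0.75) = 0.9632;  exp(−rT) = exp(−0.022·0.75) = 0.9836
N(d₁) = N(0.10) = 0.5398;  N(d₂) = N(-0.08) = 0.4681
C = 440·0.9632·0.5398 − 430·0.9836·0.4681 = 228.7716 − 197.9820 = 30.7896

€30.79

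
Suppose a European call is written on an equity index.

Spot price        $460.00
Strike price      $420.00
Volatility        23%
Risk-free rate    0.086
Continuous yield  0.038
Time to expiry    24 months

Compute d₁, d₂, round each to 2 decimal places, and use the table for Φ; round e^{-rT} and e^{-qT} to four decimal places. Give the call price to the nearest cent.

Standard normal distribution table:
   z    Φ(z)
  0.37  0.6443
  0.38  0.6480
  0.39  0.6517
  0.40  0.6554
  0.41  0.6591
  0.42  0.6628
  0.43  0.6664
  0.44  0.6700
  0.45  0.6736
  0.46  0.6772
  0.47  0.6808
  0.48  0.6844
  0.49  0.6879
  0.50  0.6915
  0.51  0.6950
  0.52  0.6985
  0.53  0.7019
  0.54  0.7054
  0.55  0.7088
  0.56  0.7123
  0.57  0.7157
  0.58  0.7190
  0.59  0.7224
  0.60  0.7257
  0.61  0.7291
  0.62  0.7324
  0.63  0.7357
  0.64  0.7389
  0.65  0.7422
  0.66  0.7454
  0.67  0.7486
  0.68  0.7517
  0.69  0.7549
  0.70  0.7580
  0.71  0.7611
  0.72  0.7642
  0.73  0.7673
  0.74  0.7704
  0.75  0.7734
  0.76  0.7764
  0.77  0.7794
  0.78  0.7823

$95.36

σ√T = 0.23 × 1.4142 = 0.3253
d₁ = [ln(460/420) + (0.086 − 0.038 + 0.23²/2)·2] / 0.3253 = [0.0910 + 0.1489] / 0.3253 = 0.7375 which rounds to 0.74
d₂ = d₁ − σ√T = 0.7375 − 0.3253 = 0.4122 which rounds to 0.41
exp(−qT) = exp(−0.038·2) = 0.9268;  exp(−rT) = exp(−0.086·2) = 0.8420
N(d₁) = N(0.74) = 0.7704;  N(d₂) = N(0.41) = 0.6591
C = 460·0.9268·0.7704 − 420·0.8420·0.6591 = 328.4431 − 233.0841 = 95.3590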